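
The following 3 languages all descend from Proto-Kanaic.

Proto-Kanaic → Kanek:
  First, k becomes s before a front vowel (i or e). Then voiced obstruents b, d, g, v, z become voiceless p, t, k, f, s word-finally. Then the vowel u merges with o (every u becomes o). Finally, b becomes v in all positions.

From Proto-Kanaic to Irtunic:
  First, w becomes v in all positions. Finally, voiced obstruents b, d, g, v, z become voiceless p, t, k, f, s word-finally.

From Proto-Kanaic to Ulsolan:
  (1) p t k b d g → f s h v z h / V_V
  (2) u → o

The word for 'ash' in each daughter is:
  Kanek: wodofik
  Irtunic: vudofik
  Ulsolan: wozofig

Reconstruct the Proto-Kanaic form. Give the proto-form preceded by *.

Position 7: Kanek has k, Irtunic has k, Ulsolan has g. Ulsolan preserves g here (none of its changes turn any other segment into g), so the proto-segment is *g.
Position 1: Kanek has w, Irtunic has v, Ulsolan has w. Kanek preserves w here (none of its changes turn any other segment into w), so the proto-segment is *w.
Position 2: Kanek has o, Irtunic has u, Ulsolan has o. Irtunic preserves u here (none of its changes turn any other segment into u), so the proto-segment is *u.
Verify the candidate proto-form against each daughter:
Kanek: *wudofig > wudofik > wodofik  (by final devoicing, vowel merger)
Irtunic: start from *wudofig.
  rule 1 (unconditioned shift): wudofig → vudofig
  rule 2 (final devoicing): vudofig → vudofik
  ⇒ Irtunic vudofik
Ulsolan: *wudofig
  wudofig → wuzofig   [intervocalic lenition]
  wuzofig → wozofig   [vowel merger]
  giving Ulsolan wozofig.
No other proto-form is consistent with every reflex, so the reconstruction is *wudofig.

*wudofig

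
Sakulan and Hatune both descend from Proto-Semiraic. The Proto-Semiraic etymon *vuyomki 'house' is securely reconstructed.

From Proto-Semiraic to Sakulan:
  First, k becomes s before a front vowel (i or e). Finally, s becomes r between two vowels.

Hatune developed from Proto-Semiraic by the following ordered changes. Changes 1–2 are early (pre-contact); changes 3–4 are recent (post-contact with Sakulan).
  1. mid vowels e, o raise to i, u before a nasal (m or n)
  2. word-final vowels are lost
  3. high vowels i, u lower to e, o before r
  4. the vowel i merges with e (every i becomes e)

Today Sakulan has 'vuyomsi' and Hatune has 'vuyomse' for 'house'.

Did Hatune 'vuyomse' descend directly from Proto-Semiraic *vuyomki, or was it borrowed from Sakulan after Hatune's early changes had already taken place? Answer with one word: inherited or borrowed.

If inherited, *vuyomki would pass through all of Hatune's changes:
Hatune: *vuyomki > vuyumki > vuyumk  (by pre-nasal raising, apocope)
If borrowed from Sakulan 'vuyomsi' after the early changes, it would undergo only the recent ones:
  rule 3 (pre-rhotic lowering): no change (vuyomsi)
  rule 4 (vowel merger): vuyomsi → vuyomse
  ⇒ as a loan: vuyomse
Hatune 'vuyomse' matches the loan outcome 'vuyomse', not the inherited 'vuyumk' — it skipped the early Hatune changes, so it was borrowed from Sakulan.

borrowed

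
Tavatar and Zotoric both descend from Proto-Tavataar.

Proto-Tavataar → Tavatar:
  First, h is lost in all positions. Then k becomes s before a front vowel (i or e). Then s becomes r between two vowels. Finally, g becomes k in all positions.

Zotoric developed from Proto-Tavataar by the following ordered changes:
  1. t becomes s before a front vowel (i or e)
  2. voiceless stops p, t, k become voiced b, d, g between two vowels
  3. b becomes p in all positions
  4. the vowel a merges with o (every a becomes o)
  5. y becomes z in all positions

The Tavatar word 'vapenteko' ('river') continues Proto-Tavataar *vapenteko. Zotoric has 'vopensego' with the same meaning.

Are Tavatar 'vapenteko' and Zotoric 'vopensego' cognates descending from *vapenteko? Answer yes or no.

Derive the expected Zotoric reflex of *vapenteko:
Zotoric: *vapenteko > vapenseko > vabensego > vapensego > vopensego  (by palatalisation, intervocalic voicing, unconditioned shift, vowel merger)
Zotoric 'vopensego' matches the regular reflex exactly, so the pair is cognate.

yes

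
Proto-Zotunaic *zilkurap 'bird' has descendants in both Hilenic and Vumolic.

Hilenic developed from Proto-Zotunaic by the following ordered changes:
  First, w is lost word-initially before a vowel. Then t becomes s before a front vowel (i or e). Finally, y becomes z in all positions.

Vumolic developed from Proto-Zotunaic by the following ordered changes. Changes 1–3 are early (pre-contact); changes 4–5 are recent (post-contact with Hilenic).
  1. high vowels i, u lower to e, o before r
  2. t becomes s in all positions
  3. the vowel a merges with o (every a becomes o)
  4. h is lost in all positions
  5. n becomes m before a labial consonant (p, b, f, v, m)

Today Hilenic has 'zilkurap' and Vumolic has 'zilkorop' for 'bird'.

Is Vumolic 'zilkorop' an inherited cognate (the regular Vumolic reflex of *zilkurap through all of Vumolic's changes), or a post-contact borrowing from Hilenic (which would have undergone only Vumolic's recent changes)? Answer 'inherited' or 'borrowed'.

If inherited, *zilkurap would pass through all of Vumolic's changes:
Vumolic: *zilkurap > zilkorap > zilkorop  (by pre-rhotic lowering, vowel merger)
If borrowed from Hilenic 'zilkurap' after the early changes, it would undergo only the recent ones:
  rule 4 (h-loss): no change (zilkurap)
  rule 5 (nasal place assimilation): no change (zilkurap)
  ⇒ as a loan: zilkurap
Vumolic 'zilkorop' matches the inherited outcome exactly, so it is an inherited cognate, not a loan.

inherited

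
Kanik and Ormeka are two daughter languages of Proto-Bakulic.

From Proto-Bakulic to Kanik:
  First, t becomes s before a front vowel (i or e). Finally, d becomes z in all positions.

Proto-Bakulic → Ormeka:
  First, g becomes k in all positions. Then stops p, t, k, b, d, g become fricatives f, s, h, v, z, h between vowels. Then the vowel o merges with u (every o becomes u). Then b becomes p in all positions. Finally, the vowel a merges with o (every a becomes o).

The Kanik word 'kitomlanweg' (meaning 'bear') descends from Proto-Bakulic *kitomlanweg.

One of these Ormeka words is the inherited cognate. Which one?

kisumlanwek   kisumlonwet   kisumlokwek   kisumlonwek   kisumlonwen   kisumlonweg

kisumlonwek

Ormeka: *kitomlanweg > kitomlanwek > kisomlanwek > kisumlanwek > kisumlonwek  (by unconditioned shift, intervocalic lenition, vowel merger, vowel merger)
Among the options, 'kisumlonwek' alone shows every Ormeka change applied in order.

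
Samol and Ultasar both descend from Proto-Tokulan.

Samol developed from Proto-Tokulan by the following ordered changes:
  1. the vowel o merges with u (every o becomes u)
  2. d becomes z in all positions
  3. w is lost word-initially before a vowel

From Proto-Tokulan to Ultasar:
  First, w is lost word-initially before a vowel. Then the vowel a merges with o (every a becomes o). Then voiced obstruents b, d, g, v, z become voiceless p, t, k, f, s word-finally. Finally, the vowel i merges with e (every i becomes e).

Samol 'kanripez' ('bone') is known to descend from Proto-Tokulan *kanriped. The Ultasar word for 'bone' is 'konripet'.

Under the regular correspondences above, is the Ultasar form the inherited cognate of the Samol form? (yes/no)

no

Derive the expected Ultasar reflex of *kanriped:
Ultasar: start from *kanriped.
  rule 1: no change — kanriped
  rule 2 (vowel merger): kanriped → konriped
  rule 3 (final devoicing): konriped → konripet
  rule 4 (vowel merger): konripet → konrepet
  ⇒ Ultasar konrepet
The regular Ultasar reflex would be 'konrepet', but the attested form is 'konripet'. The correspondence is irregular, so they are not cognates (the Ultasar form has a different source).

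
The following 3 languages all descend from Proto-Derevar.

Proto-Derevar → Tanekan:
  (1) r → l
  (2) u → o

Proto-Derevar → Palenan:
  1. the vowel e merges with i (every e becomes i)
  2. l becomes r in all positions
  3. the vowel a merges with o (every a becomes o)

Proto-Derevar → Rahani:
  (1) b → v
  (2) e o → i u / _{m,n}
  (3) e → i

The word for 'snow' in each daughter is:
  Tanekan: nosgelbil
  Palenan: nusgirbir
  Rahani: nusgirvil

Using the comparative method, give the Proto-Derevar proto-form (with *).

*nusgerbil

Position 9: Tanekan has l, Palenan has r, Rahani has l. Rahani preserves l here (none of its changes turn any other segment into l), so the proto-segment is *l.
Position 7: Tanekan has b, Palenan has b, Rahani has v. Tanekan preserves b here (none of its changes turn any other segment into b), so the proto-segment is *b.
This points to *nusgerbil. Verify forward in each daughter:
Tanekan: *nusgerbil > nusgelbil > nosgelbil  (by unconditioned shift, vowel merger)
Palenan: start from *nusgerbil.
  rule 1 (vowel merger): nusgerbil → nusgirbil
  rule 2 (unconditioned shift): nusgirbil → nusgirbir
  rule 3: no change — nusgirbir
  ⇒ Palenan nusgirbir
Rahani: *nusgerbil > nusgervil > nusgirvil  (by unconditioned shift, vowel merger)
Only *nusgerbil yields all of Tanekan nosgelbil, Palenan nusgirbir, Rahani nusgirvil.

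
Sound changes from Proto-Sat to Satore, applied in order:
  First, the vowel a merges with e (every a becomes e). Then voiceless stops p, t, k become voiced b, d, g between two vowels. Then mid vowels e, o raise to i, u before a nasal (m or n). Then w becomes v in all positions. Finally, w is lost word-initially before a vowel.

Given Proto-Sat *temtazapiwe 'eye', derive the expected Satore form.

timtezebive

Satore: start from *temtazapiwe.
  rule 1 (vowel merger): temtazapiwe → temtezepiwe
  rule 2 (intervocalic voicing): temtezepiwe → temtezebiwe
  rule 3 (pre-nasal raising): temtezebiwe → timtezebiwe
  rule 4 (unconditioned shift): timtezebiwe → timtezebive
  rule 5: no change — timtezebive
  ⇒ Satore timtezebive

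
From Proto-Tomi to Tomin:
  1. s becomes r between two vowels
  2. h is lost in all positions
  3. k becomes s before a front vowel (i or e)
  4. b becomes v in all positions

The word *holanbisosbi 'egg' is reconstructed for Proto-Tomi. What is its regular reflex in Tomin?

Tomin: start from *holanbisosbi.
  rule 1 (rhotacism): holanbisosbi → holanbirosbi
  rule 2 (h-loss): holanbirosbi → olanbirosbi
  rule 3: no change — olanbirosbi
  rule 4 (unconditioned shift): olanbirosbi → olanvirosvi
  ⇒ Tomin olanvirosvi

olanvirosvi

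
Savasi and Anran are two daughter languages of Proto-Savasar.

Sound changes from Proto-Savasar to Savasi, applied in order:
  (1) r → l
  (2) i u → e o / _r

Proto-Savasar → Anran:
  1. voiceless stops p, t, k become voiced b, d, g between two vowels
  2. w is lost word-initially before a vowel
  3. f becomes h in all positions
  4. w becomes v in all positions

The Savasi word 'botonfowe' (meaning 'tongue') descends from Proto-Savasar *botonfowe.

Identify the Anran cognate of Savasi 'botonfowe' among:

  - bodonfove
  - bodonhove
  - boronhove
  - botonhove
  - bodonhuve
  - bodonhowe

Anran: start from *botonfowe.
  rule 1 (intervocalic voicing): botonfowe → bodonfowe
  rule 2: no change — bodonfowe
  rule 3 (unconditioned shift): bodonfowe → bodonhowe
  rule 4 (unconditioned shift): bodonhowe → bodonhove
  ⇒ Anran bodonhove
Only 'bodonhove' matches the regular Anran development of *botonfowe.

bodonhove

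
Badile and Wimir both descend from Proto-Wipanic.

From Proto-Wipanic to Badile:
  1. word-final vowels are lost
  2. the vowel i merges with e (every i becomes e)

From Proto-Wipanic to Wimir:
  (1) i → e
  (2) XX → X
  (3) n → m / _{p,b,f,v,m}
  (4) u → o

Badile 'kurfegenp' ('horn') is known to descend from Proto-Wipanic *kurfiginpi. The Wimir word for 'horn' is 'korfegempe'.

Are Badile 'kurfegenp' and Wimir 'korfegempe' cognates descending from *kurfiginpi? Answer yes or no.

Derive the expected Wimir reflex of *kurfiginpi:
Wimir: *kurfiginpi
  kurfiginpi → kurfegenpe   [vowel merger]
  kurfegenpe (rule 2 does not apply)
  kurfegenpe → kurfegempe   [nasal place assimilation]
  kurfegempe → korfegempe   [vowel merger]
  giving Wimir korfegempe.
Wimir 'korfegempe' matches the regular reflex exactly, so the pair is cognate.

yes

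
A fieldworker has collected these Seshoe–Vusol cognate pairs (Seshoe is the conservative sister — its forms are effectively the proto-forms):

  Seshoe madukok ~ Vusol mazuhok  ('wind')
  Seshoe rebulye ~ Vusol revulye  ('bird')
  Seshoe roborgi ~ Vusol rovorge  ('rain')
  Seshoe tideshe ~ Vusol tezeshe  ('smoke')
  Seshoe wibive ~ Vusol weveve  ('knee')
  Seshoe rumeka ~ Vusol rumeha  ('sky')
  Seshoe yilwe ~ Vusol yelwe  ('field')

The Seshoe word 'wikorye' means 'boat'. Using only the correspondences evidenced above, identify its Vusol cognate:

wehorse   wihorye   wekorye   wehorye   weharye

tideshe ~ tezeshe, yilwe ~ yelwe — Seshoe i corresponds to Vusol e after a consonant, before a consonant other than r, m, n, p, b, f, v.
madukok ~ mazuhok — Seshoe k corresponds to Vusol h between vowels (before a back vowel).
Applying these to Seshoe 'wikorye':
  wikorye → wekorye   (i→e after a consonant, before a consonant other than r, m, n, p, b, f, v)
  wekorye → wehorye   (k→h between vowels (before a back vowel))
So the Vusol cognate is 'wehorye'.

wehorye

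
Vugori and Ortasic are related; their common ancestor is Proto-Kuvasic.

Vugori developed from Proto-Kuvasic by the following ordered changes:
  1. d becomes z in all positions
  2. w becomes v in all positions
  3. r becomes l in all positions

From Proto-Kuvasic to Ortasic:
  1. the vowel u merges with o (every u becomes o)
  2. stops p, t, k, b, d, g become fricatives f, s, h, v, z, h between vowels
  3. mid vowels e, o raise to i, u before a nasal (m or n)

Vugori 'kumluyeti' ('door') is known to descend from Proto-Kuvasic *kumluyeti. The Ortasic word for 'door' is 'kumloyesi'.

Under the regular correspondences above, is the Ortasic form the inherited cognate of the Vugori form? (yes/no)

yes

Derive the expected Ortasic reflex of *kumluyeti:
Ortasic: *kumluyeti
  kumluyeti → komloyeti   [vowel merger]
  komloyeti → komloyesi   [intervocalic lenition]
  komloyesi → kumloyesi   [pre-nasal raising]
  giving Ortasic kumloyesi.
Ortasic 'kumloyesi' matches the regular reflex exactly, so the pair is cognate.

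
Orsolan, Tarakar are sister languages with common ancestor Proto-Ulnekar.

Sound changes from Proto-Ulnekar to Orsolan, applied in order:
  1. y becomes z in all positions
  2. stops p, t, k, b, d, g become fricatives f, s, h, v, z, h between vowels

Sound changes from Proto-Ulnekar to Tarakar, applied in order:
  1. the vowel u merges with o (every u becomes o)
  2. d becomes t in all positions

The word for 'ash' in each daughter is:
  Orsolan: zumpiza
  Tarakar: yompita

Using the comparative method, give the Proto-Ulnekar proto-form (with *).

Position 1: Orsolan has z, Tarakar has y. Tarakar preserves y here (none of its changes turn any other segment into y), so the proto-segment is *y.
Position 2: Orsolan has u, Tarakar has o. Orsolan preserves u here (none of its changes turn any other segment into u), so the proto-segment is *u.
Position 6: Orsolan has z, Tarakar has t. Taking the neighbouring segments as reconstructed: Orsolan z could go back to *d or *z or *y; Tarakar t could go back to *t or *d — the one source consistent with every daughter is *d.
This points to *yumpida. Verify forward in each daughter:
Orsolan: start from *yumpida.
  rule 1 (unconditioned shift): yumpida → zumpida
  rule 2 (intervocalic lenition): zumpida → zumpiza
  ⇒ Orsolan zumpiza
Tarakar: start from *yumpida.
  rule 1 (vowel merger): yumpida → yompida
  rule 2 (unconditioned shift): yompida → yompita
  ⇒ Tarakar yompita
Only *yumpida yields all of Orsolan zumpiza, Tarakar yompita.

*yumpida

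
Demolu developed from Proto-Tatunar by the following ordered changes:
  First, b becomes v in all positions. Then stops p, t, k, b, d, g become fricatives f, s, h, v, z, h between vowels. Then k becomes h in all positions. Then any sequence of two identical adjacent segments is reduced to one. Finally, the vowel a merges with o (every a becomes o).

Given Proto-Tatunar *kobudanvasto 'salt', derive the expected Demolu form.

hovuzonvosto

Demolu: *kobudanvasto
  kobudanvasto → kovudanvasto   [unconditioned shift]
  kovudanvasto → kovuzanvasto   [intervocalic lenition]
  kovuzanvasto → hovuzanvasto   [unconditioned shift]
  hovuzanvasto (rule 4 does not apply)
  hovuzanvasto → hovuzonvosto   [vowel merger]
  giving Demolu hovuzonvosto.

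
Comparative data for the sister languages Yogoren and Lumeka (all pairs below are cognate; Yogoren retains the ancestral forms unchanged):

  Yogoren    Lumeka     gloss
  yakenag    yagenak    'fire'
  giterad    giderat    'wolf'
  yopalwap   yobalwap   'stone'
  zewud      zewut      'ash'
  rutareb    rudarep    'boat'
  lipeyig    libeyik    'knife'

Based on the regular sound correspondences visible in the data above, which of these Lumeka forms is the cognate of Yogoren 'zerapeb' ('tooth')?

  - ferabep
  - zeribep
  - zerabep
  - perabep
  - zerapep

lipeyig ~ libeyik — Yogoren p corresponds to Lumeka b between vowels (before a front vowel).
rutareb ~ rudarep — Yogoren b corresponds to Lumeka p word-finally.
Applying these to Yogoren 'zerapeb':
  zerapeb → zerabeb   (p→b between vowels (before a front vowel))
  zerabeb → zerabep   (b→p word-finally)
So the Lumeka cognate is 'zerabep'.

zerabep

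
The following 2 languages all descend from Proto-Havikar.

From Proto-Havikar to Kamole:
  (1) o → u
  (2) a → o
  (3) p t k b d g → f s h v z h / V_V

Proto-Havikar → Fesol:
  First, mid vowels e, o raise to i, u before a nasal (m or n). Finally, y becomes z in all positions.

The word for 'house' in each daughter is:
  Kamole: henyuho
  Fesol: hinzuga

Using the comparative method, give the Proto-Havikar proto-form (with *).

Position 6: Kamole has h, Fesol has g. Fesol preserves g here (none of its changes turn any other segment into g), so the proto-segment is *g.
Position 7: Kamole has o, Fesol has a. Fesol preserves a here (none of its changes turn any other segment into a), so the proto-segment is *a.
Continuing position by position gives *henyuga; check it forward:
Kamole: *henyuga > henyugo > henyuho  (by vowel merger, intervocalic lenition)
Fesol: *henyuga
  henyuga → hinyuga   [pre-nasal raising]
  hinyuga → hinzuga   [unconditioned shift]
  giving Fesol hinzuga.
*henyuga is the unique common source.

*henyuga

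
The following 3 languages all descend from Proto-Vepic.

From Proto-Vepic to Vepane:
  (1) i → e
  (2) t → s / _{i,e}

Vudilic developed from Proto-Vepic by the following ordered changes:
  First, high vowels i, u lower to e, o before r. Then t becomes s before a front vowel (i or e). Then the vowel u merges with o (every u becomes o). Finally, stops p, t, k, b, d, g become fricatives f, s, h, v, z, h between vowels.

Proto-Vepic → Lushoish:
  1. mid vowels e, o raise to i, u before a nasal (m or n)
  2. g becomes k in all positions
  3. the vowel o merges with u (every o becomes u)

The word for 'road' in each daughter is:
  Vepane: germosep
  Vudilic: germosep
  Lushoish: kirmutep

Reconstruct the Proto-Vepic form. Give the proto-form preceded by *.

Position 2: Vepane has e, Vudilic has e, Lushoish has i. Taking the neighbouring segments as reconstructed: Vepane e could go back to *e or *i; Vudilic e could go back to *e or *i; Lushoish i can only go back to *i — the one source consistent with every daughter is *i.
Position 1: Vepane has g, Vudilic has g, Lushoish has k. Vepane preserves g here (none of its changes turn any other segment into g), so the proto-segment is *g.
This points to *girmotep. Verify forward in each daughter:
Vepane: *girmotep
  girmotep → germotep   [vowel merger]
  germotep → germosep   [palatalisation]
  giving Vepane germosep.
Vudilic: *girmotep
  girmotep → germotep   [pre-rhotic lowering]
  germotep → germosep   [palatalisation]
  germosep (rule 3 does not apply)
  germosep (rule 4 does not apply)
  giving Vudilic germosep.
Lushoish: *girmotep > kirmotep > kirmutep  (by unconditioned shift, vowel merger)
*girmotep is the unique common source.

*girmotep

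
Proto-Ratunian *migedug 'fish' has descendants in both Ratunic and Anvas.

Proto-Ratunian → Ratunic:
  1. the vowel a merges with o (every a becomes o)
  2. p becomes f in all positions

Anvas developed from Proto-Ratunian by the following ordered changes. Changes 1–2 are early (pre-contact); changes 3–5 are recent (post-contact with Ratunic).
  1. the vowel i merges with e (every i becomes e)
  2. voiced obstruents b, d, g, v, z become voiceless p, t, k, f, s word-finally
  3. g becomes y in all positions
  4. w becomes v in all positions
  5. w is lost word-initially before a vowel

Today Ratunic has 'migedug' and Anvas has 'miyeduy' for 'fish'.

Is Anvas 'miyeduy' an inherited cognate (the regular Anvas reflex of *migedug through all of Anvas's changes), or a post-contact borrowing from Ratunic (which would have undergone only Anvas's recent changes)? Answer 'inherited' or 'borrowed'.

borrowed

If inherited, *migedug would pass through all of Anvas's changes:
Anvas: *migedug > megedug > megeduk > meyeduk  (by vowel merger, final devoicing, unconditioned shift)
If borrowed from Ratunic 'migedug' after the early changes, it would undergo only the recent ones:
  rule 3 (unconditioned shift): migedug → miyeduy
  rule 4 (unconditioned shift): no change (miyeduy)
  rule 5 (glide loss): no change (miyeduy)
  ⇒ as a loan: miyeduy
Anvas 'miyeduy' matches the loan outcome 'miyeduy', not the inherited 'meyeduk' — it skipped the early Anvas changes, so it was borrowed from Ratunic.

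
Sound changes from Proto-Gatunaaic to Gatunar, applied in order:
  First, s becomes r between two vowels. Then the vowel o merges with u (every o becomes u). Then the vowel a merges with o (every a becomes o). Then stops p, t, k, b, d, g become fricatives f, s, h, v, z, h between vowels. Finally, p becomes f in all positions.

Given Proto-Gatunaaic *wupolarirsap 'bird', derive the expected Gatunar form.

wufulorirsof

Gatunar: *wupolarirsap
  wupolarirsap (rule 1 does not apply)
  wupolarirsap → wupularirsap   [vowel merger]
  wupularirsap → wupulorirsop   [vowel merger]
  wupulorirsop → wufulorirsop   [intervocalic lenition]
  wufulorirsop → wufulorirsof   [unconditioned shift]
  giving Gatunar wufulorirsof.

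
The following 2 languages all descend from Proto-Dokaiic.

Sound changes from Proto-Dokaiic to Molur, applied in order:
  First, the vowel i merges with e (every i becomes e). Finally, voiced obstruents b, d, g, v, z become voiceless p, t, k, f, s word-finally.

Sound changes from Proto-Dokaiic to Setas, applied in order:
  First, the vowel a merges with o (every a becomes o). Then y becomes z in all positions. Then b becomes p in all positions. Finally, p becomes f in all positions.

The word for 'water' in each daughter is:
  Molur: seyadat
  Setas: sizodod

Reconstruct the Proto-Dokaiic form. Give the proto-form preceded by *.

*siyadad

Position 7: Molur has t, Setas has d. Setas preserves d here (none of its changes turn any other segment into d), so the proto-segment is *d.
Position 4: Molur has a, Setas has o. Molur preserves a here (none of its changes turn any other segment into a), so the proto-segment is *a.
Position 2: Molur has e, Setas has i. Setas preserves i here (none of its changes turn any other segment into i), so the proto-segment is *i.
This points to *siyadad. Verify forward in each daughter:
Molur: *siyadad
  siyadad → seyadad   [vowel merger]
  seyadad → seyadat   [final devoicing]
  giving Molur seyadat.
Setas: start from *siyadad.
  rule 1 (vowel merger): siyadad → siyodod
  rule 2 (unconditioned shift): siyodod → sizodod
  rule 3: no change — sizodod
  rule 4: no change — sizodod
  ⇒ Setas sizodod
Only *siyadad yields all of Molur seyadat, Setas sizodod.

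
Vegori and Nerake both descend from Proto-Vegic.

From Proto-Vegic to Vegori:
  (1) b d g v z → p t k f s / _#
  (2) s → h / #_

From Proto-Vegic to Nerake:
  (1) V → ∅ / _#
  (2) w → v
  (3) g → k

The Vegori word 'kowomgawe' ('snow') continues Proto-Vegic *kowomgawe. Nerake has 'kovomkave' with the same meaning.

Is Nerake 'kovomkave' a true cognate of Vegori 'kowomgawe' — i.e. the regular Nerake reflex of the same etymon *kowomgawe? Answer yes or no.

Derive the expected Nerake reflex of *kowomgawe:
Nerake: *kowomgawe
  kowomgawe → kowomgaw   [apocope]
  kowomgaw → kovomgav   [unconditioned shift]
  kovomgav → kovomkav   [unconditioned shift]
  giving Nerake kovomkav.
The regular Nerake reflex would be 'kovomkav', but the attested form is 'kovomkave'. The correspondence is irregular, so they are not cognates (the Nerake form has a different source).

no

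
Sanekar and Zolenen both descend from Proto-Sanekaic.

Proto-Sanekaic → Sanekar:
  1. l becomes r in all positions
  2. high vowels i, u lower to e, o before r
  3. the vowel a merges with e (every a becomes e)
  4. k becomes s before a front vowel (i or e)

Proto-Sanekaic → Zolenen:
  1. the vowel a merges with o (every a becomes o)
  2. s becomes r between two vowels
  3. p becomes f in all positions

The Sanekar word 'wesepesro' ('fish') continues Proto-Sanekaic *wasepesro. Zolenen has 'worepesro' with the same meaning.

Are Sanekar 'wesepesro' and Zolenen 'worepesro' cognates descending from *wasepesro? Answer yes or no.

no

Derive the expected Zolenen reflex of *wasepesro:
Zolenen: *wasepesro
  wasepesro → wosepesro   [vowel merger]
  wosepesro → worepesro   [rhotacism]
  worepesro → worefesro   [unconditioned shift]
  giving Zolenen worefesro.
The regular Zolenen reflex would be 'worefesro', but the attested form is 'worepesro'. The correspondence is irregular, so they are not cognates (the Zolenen form has a different source).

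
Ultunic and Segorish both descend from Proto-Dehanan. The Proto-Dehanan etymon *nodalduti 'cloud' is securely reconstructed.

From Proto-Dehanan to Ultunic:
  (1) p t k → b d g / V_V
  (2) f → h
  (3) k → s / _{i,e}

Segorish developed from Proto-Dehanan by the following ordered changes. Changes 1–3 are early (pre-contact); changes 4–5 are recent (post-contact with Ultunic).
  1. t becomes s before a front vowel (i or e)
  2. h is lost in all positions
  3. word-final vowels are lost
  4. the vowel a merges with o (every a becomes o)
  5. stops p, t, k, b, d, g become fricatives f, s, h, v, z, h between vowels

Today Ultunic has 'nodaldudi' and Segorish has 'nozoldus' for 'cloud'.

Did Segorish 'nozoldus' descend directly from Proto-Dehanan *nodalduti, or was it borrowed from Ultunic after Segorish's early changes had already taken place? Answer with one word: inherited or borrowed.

If inherited, *nodalduti would pass through all of Segorish's changes:
Segorish: *nodalduti > nodaldusi > nodaldus > nodoldus > nozoldus  (by palatalisation, apocope, vowel merger, intervocalic lenition)
If borrowed from Ultunic 'nodaldudi' after the early changes, it would undergo only the recent ones:
  rule 4 (vowel merger): nodaldudi → nodoldudi
  rule 5 (intervocalic lenition): nodoldudi → nozolduzi
  ⇒ as a loan: nozolduzi
Segorish 'nozoldus' matches the inherited outcome exactly, so it is an inherited cognate, not a loan.

inherited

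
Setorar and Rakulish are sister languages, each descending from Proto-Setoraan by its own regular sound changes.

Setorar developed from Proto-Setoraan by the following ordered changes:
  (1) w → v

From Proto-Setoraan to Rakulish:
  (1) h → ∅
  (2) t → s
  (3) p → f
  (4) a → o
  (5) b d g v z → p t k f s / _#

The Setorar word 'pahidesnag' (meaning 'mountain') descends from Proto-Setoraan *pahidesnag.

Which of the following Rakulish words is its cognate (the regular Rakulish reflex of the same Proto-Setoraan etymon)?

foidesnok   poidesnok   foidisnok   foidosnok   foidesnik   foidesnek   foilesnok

foidesnok

Rakulish: start from *pahidesnag.
  rule 1 (h-loss): pahidesnag → paidesnag
  rule 2: no change — paidesnag
  rule 3 (unconditioned shift): paidesnag → faidesnag
  rule 4 (vowel merger): faidesnag → foidesnog
  rule 5 (final devoicing): foidesnog → foidesnok
  ⇒ Rakulish foidesnok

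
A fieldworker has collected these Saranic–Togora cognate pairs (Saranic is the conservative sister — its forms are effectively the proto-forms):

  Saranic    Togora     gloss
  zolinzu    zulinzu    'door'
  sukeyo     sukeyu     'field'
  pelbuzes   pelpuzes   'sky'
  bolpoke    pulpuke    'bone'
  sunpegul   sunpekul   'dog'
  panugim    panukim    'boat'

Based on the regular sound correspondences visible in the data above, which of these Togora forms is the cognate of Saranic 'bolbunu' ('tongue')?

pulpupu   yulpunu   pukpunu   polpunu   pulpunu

bolpoke ~ pulpuke — Saranic b corresponds to Togora p word-initially before a back vowel.
zolinzu ~ zulinzu, bolpoke ~ pulpuke — Saranic o corresponds to Togora u after a consonant, before a consonant other than r, m, n, p, b, f, v.
pelbuzes ~ pelpuzes — Saranic b corresponds to Togora p after a consonant, before a back vowel.
Applying these to Saranic 'bolbunu':
  bolbunu → polbunu   (b→p word-initially before a back vowel)
  polbunu → pulbunu   (o→u after a consonant, before a consonant other than r, m, n, p, b, f, v)
  pulbunu → pulpunu   (b→p after a consonant, before a back vowel)
So the Togora cognate is 'pulpunu'.

pulpunu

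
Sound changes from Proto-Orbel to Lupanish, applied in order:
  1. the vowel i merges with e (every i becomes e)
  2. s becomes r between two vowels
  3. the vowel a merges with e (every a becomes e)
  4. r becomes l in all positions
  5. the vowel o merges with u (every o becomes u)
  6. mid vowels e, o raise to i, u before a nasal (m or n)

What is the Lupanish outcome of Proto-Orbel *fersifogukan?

felsefugukin

Lupanish: *fersifogukan
  fersifogukan → fersefogukan   [vowel merger]
  fersefogukan (rule 2 does not apply)
  fersefogukan → fersefoguken   [vowel merger]
  fersefoguken → felsefoguken   [unconditioned shift]
  felsefoguken → felsefuguken   [vowel merger]
  felsefuguken → felsefugukin   [pre-nasal raising]
  giving Lupanish felsefugukin.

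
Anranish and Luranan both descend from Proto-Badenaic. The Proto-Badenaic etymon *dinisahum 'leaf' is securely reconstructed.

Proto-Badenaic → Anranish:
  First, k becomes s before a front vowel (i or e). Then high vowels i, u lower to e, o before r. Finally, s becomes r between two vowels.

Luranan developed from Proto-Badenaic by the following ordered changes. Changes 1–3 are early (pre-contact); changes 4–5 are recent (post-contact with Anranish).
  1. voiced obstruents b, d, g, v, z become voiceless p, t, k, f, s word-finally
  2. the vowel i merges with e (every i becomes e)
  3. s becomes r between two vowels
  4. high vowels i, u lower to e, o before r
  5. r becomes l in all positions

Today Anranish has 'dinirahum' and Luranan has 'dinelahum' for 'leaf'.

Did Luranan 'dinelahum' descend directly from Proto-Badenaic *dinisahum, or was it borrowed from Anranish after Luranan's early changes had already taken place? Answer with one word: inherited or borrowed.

borrowed

If inherited, *dinisahum would pass through all of Luranan's changes:
Luranan: start from *dinisahum.
  rule 1: no change — dinisahum
  rule 2 (vowel merger): dinisahum → denesahum
  rule 3 (rhotacism): denesahum → denerahum
  rule 4: no change — denerahum
  rule 5 (unconditioned shift): denerahum → denelahum
  ⇒ Luranan denelahum
If borrowed from Anranish 'dinirahum' after the early changes, it would undergo only the recent ones:
  rule 4 (pre-rhotic lowering): dinirahum → dinerahum
  rule 5 (unconditioned shift): dinerahum → dinelahum
  ⇒ as a loan: dinelahum
Luranan 'dinelahum' matches the loan outcome 'dinelahum', not the inherited 'denelahum' — it skipped the early Luranan changes, so it was borrowed from Anranish.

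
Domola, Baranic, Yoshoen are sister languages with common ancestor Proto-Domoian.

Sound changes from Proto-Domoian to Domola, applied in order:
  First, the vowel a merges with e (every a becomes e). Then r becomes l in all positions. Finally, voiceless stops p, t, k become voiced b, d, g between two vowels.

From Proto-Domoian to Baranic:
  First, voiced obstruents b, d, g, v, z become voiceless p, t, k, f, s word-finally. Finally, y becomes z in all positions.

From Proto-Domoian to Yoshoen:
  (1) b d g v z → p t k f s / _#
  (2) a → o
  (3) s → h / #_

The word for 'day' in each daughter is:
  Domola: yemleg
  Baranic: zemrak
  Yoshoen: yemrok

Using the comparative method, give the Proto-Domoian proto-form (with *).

Position 5: Domola has e, Baranic has a, Yoshoen has o. Baranic preserves a here (none of its changes turn any other segment into a), so the proto-segment is *a.
Position 4: Domola has l, Baranic has r, Yoshoen has r. Baranic preserves r here (none of its changes turn any other segment into r), so the proto-segment is *r.
Position 1: Domola has y, Baranic has z, Yoshoen has y. Domola preserves y here (none of its changes turn any other segment into y), so the proto-segment is *y.
Verify the candidate proto-form against each daughter:
Domola: start from *yemrag.
  rule 1 (vowel merger): yemrag → yemreg
  rule 2 (unconditioned shift): yemreg → yemleg
  rule 3: no change — yemleg
  ⇒ Domola yemleg
Baranic: *yemrag
  yemrag → yemrak   [final devoicing]
  yemrak → zemrak   [unconditioned shift]
  giving Baranic zemrak.
Yoshoen: start from *yemrag.
  rule 1 (final devoicing): yemrag → yemrak
  rule 2 (vowel merger): yemrak → yemrok
  rule 3: no change — yemrok
  ⇒ Yoshoen yemrok
*yemrag is the unique common source.

*yemrag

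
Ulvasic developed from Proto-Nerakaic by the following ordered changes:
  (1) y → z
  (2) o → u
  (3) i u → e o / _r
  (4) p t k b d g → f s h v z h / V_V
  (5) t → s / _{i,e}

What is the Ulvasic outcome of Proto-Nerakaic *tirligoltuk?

Ulvasic: start from *tirligoltuk.
  rule 1: no change — tirligoltuk
  rule 2 (vowel merger): tirligoltuk → tirligultuk
  rule 3 (pre-rhotic lowering): tirligultuk → terligultuk
  rule 4 (intervocalic lenition): terligultuk → terlihultuk
  rule 5 (palatalisation): terlihultuk → serlihultuk
  ⇒ Ulvasic serlihultuk

serlihultuk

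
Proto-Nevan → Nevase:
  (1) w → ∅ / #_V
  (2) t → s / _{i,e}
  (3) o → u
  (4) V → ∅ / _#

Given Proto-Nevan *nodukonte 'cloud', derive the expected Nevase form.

Nevase: start from *nodukonte.
  rule 1: no change — nodukonte
  rule 2 (palatalisation): nodukonte → nodukonse
  rule 3 (vowel merger): nodukonse → nudukunse
  rule 4 (apocope): nudukunse → nudukuns
  ⇒ Nevase nudukuns

nudukuns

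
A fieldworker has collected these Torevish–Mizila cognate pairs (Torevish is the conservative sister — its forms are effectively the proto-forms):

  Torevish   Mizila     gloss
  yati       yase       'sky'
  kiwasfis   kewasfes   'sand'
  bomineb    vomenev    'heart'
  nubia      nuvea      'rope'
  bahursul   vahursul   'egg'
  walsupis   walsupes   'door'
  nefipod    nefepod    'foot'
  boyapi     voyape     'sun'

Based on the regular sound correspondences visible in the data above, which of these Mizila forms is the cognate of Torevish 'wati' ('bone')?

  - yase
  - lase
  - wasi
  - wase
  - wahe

wase

yati ~ yase — Torevish t corresponds to Mizila s between vowels (before a front vowel).
yati ~ yase, boyapi ~ voyape — Torevish i corresponds to Mizila e word-finally.
Applying these to Torevish 'wati':
  wati → wasi   (t→s between vowels (before a front vowel))
  wasi → wase   (i→e word-finally)
So the Mizila cognate is 'wase'.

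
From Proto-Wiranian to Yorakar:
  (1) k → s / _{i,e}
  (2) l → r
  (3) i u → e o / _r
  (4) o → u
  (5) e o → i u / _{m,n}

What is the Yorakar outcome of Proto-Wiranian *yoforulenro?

Yorakar: start from *yoforulenro.
  rule 1: no change — yoforulenro
  rule 2 (unconditioned shift): yoforulenro → yoforurenro
  rule 3 (pre-rhotic lowering): yoforurenro → yofororenro
  rule 4 (vowel merger): yofororenro → yufururenru
  rule 5 (pre-nasal raising): yufururenru → yufururinru
  ⇒ Yorakar yufururinru

yufururinru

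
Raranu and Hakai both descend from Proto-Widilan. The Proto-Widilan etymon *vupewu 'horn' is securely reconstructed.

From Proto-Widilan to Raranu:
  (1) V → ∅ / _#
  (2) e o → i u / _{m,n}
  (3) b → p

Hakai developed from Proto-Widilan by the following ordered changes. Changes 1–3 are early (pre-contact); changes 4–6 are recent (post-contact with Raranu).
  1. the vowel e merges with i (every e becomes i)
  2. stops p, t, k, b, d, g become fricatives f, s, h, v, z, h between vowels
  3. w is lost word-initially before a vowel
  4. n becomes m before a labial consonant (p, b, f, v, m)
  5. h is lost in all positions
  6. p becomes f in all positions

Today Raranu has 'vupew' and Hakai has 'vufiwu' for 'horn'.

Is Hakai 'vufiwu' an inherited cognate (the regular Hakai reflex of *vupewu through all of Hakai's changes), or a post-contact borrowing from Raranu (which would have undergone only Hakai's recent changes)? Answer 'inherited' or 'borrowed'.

If inherited, *vupewu would pass through all of Hakai's changes:
Hakai: *vupewu > vupiwu > vufiwu  (by vowel merger, intervocalic lenition)
If borrowed from Raranu 'vupew' after the early changes, it would undergo only the recent ones:
  rule 4 (nasal place assimilation): no change (vupew)
  rule 5 (h-loss): no change (vupew)
  rule 6 (unconditioned shift): vupew → vufew
  ⇒ as a loan: vufew
Hakai 'vufiwu' matches the inherited outcome exactly, so it is an inherited cognate, not a loan.

inherited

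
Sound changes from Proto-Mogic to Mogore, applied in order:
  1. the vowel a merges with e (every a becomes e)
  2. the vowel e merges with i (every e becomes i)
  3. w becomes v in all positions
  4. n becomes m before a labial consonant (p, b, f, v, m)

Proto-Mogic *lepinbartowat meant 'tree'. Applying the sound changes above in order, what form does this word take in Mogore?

lipimbirtovit

Mogore: *lepinbartowat > lepinbertowet > lipinbirtowit > lipinbirtovit > lipimbirtovit  (by vowel merger, vowel merger, unconditioned shift, nasal place assimilation)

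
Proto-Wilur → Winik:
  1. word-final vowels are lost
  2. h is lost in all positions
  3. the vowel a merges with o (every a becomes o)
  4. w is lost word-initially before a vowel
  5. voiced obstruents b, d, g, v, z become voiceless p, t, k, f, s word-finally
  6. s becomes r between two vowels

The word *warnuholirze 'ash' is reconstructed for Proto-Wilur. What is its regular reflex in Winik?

Winik: *warnuholirze > warnuholirz > warnuolirz > wornuolirz > ornuolirz > ornuolirs  (by apocope, h-loss, vowel merger, glide loss, final devoicing)

ornuolirs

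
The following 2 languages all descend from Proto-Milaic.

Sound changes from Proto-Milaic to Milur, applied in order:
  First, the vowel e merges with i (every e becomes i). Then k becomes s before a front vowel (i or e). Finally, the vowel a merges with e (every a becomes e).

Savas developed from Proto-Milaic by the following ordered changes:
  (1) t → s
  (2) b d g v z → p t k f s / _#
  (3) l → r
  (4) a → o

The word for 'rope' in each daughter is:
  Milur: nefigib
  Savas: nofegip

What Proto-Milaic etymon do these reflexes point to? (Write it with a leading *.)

Position 7: Milur has b, Savas has p. Milur preserves b here (none of its changes turn any other segment into b), so the proto-segment is *b.
Position 4: Milur has i, Savas has e. Savas preserves e here (none of its changes turn any other segment into e), so the proto-segment is *e.
Position 2: Milur has e, Savas has o. In Milur, e can only continue *a, so the proto-segment is *a.
The remaining positions agree across the daughters. Check the candidate against every language:
Milur: *nafegib
  nafegib → nafigib   [vowel merger]
  nafigib (rule 2 does not apply)
  nafigib → nefigib   [vowel merger]
  giving Milur nefigib.
Savas: *nafegib > nafegip > nofegip  (by final devoicing, vowel merger)
*nafegib is the unique common source.

*nafegib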